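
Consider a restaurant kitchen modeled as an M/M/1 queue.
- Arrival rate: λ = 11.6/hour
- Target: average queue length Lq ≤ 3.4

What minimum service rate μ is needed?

For M/M/1: Lq = λ²/(μ(μ-λ))
Need Lq ≤ 3.4, i.e. μ(μ-λ) ≥ λ²/3.4
μ² - 11.6μ - 134.56/3.4 ≥ 0  →  μ² - 11.6μ - 39.57647 ≥ 0
Quadratic formula (positive root): μ = [λ + √(λ² + 4×39.57647)]/2
Discriminant: 134.56 + 4×39.57647 = 292.86588, √292.86588 = 17.11332
μ ≥ (11.6 + 17.11332)/2 = 14.3567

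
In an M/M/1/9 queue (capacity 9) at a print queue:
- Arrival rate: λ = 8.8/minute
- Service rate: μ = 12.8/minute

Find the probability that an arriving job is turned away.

ρ = λ/μ = 8.8/12.8 = 0.6875
P₀ = (1-ρ)/(1-ρ^(K+1)) = (1-0.6875)/(1-0.6875^10) = 0.31250/0.97641 = 0.3200
P_K = P₀×ρ^K = 0.3200 × 0.6875^9 = 0.3200 × 0.03431 = 0.01098
Blocking probability = 1.10%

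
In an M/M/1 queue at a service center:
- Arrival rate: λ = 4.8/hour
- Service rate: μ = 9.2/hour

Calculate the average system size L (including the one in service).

ρ = λ/μ = 4.8/9.2 = 0.5217
For M/M/1: L = λ/(μ-λ)
L = 4.8/(9.2-4.8) = 4.8/4.40
L = 1.0909 customers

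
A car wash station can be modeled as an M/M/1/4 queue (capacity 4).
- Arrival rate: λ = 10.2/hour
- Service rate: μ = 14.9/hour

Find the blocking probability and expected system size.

ρ = λ/μ = 10.2/14.9 = 0.684564
P₀ = (1-ρ)/(1-ρ^(K+1)) = (1-0.684564)/(1-0.684564^5) = 0.3154/0.8497 = 0.3712
P_K = P₀×ρ^K = 0.37125 × 0.684564^4 = 0.37125 × 0.21961 = 0.08153
Blocking probability P_4 = 0.08153 (8.15%)
L = ρ[1 - (K+1)ρ^K + Kρ^(K+1)] / [(1-ρ)(1-ρ^(K+1))]
L = 0.684564 × (1 - 5×0.219612 + 4×0.150339) / ((1 - 0.684564) × (1 - 0.150339)) = 1.2855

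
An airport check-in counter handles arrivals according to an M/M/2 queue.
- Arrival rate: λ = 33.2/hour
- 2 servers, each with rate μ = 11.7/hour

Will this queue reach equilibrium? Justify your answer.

Stability requires ρ = λ/(cμ) < 1
ρ = 33.2/(2 × 11.7) = 33.2/23.40 = 1.4188
Since 1.4188 ≥ 1, the system is UNSTABLE.
Need c > λ/μ = 33.2/11.7 = 2.84.
Minimum servers needed: c = 3.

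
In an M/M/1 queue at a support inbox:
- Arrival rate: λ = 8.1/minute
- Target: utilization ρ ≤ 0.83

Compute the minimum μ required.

ρ = λ/μ, so μ = λ/ρ
μ ≥ 8.1/0.83 = 9.7590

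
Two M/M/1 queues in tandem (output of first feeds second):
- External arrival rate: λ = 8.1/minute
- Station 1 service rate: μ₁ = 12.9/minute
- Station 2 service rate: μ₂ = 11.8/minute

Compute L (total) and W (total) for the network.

By Jackson's theorem, each station behaves as independent M/M/1.
Station 1: ρ₁ = 8.1/12.9 = 0.6279, L₁ = ρ₁/(1-ρ₁) = λ/(μ₁-λ) = 8.1/4.80 = 1.6875
Station 2: ρ₂ = 8.1/11.8 = 0.6864, L₂ = ρ₂/(1-ρ₂) = λ/(μ₂-λ) = 8.1/3.70 = 2.1892
Total: L = L₁ + L₂ = 1.6875 + 2.1892 = 3.8767
W = L/λ = 3.8767/8.1 = 0.4786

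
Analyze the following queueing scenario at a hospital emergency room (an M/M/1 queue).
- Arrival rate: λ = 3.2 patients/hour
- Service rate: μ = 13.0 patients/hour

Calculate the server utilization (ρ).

Server utilization: ρ = λ/μ
ρ = 3.2/13.0 = 0.2462
The server is busy 24.62% of the time.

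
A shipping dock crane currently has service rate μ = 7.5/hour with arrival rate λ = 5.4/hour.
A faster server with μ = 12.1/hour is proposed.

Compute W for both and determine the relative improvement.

System 1: ρ₁ = 5.4/7.5 = 0.7200, W₁ = 1/(7.5-5.4) = 0.47619
System 2: ρ₂ = 5.4/12.1 = 0.4463, W₂ = 1/(12.1-5.4) = 0.14925
Improvement: (W₁-W₂)/W₁ = (0.47619-0.14925)/0.47619 = 68.66%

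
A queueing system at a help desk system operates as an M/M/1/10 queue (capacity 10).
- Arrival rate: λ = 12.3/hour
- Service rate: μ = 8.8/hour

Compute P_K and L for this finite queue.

ρ = λ/μ = 12.3/8.8 = 1.39773
P₀ = (1-ρ)/(1-ρ^(K+1)) = (1-1.39773)/(1-1.39773^11) = -0.3977/-38.7792 = 0.01026
P_K = P₀×ρ^K = 0.010256 × 1.39773^10 = 0.010256 × 28.4599 = 0.2919
Blocking probability P_10 = 0.2919 (29.19%)
L = ρ[1 - (K+1)ρ^K + Kρ^(K+1)] / [(1-ρ)(1-ρ^(K+1))]
L = 1.39773 × (1 - 11×28.45987 + 10×39.77921) / ((1 - 1.39773) × (1 - 39.77921)) = 7.7694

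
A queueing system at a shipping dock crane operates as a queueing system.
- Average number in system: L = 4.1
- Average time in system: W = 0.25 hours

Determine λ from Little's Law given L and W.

Little's Law: L = λW, so λ = L/W
λ = 4.1/0.25 = 16.4000 containers/hour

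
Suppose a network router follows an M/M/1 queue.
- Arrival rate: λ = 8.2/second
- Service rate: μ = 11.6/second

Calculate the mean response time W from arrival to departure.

First, compute utilization: ρ = λ/μ = 8.2/11.6 = 0.7069
For M/M/1: W = 1/(μ-λ)
W = 1/(11.6-8.2) = 1/3.40
W = 0.2941 seconds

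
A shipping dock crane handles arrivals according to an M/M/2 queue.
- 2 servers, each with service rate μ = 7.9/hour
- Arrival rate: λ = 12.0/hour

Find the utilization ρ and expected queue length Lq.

Traffic intensity: ρ = λ/(cμ) = 12.0/(2×7.9) = 0.7595
Since ρ = 0.7595 < 1, system is stable.
Offered load a = λ/μ = cρ = 12.0/7.9 = 1.5190
P₀ = [ Σₙ₌₀^1 aⁿ/n! + a^2/(2!(1-ρ)) ]⁻¹
Σ = a^0/0! + a^1/1! = 1.0000 + 1.5190 = 2.5190
a^2/(2!(1-ρ)) = 2.30732/(2 × 0.240506) = 4.7968
P₀ = 1/(2.5190 + 4.7968) = 0.1367
Lq = P₀·a^2·ρ / (2!(1-ρ)²) = 0.136691 × 2.30732 × 0.759494 / (2 × 0.0578433) = 2.0706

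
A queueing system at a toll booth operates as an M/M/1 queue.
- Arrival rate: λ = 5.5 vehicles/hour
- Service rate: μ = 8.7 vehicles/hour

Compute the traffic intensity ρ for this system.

Server utilization: ρ = λ/μ
ρ = 5.5/8.7 = 0.6322
The server is busy 63.22% of the time.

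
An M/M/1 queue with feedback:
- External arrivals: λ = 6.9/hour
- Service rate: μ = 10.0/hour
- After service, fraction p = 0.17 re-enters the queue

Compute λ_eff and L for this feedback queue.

Effective arrival rate: λ_eff = λ/(1-p) = 6.9/(1-0.17) = 6.9/0.83 = 8.31325
ρ = λ_eff/μ = 8.31325/10.0 = 0.831325
L = ρ/(1-ρ) = 0.831325/(1-0.831325) = 4.9286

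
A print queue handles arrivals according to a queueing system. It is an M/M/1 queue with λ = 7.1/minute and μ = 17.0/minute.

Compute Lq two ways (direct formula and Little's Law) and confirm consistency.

Method 1 (direct): Lq = λ²/(μ(μ-λ)) = 50.41/(17.0 × 9.90) = 0.2995

Method 2 (Little's Law):
W = 1/(μ-λ) = 1/9.90 = 0.10101
Wq = W - 1/μ = 0.10101 - 0.058824 = 0.04219
Lq = λWq = 7.1 × 0.04219 = 0.2995 ✔ (matches Method 1)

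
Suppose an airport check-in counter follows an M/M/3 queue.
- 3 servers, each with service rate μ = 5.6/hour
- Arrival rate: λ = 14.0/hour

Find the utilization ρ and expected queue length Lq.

Traffic intensity: ρ = λ/(cμ) = 14.0/(3×5.6) = 0.8333
Since ρ = 0.8333 < 1, system is stable.
Offered load a = λ/μ = cρ = 14.0/5.6 = 2.5000
P₀ = [ Σₙ₌₀^2 aⁿ/n! + a^3/(3!(1-ρ)) ]⁻¹
Σ = a^0/0! + a^1/1! + a^2/2! = 1.0000 + 2.5000 + 3.1250 = 6.6250
a^3/(3!(1-ρ)) = 15.6250/(6 × 0.166667) = 15.6250
P₀ = 1/(6.6250 + 15.6250) = 0.04494
Lq = P₀·a^3·ρ / (3!(1-ρ)²) = 0.044944 × 15.6250 × 0.83333 / (6 × 0.027778) = 3.5112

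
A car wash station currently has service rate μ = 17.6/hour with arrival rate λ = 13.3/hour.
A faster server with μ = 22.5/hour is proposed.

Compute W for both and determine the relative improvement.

System 1: ρ₁ = 13.3/17.6 = 0.7557, W₁ = 1/(17.6-13.3) = 0.23256
System 2: ρ₂ = 13.3/22.5 = 0.5911, W₂ = 1/(22.5-13.3) = 0.10870
Improvement: (W₁-W₂)/W₁ = (0.23256-0.10870)/0.23256 = 53.26%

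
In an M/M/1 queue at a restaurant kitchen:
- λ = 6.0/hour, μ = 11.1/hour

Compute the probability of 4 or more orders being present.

ρ = λ/μ = 6.0/11.1 = 0.54054
P(N ≥ n) = ρⁿ
P(N ≥ 4) = 0.54054^4
P(N ≥ 4) = 0.08537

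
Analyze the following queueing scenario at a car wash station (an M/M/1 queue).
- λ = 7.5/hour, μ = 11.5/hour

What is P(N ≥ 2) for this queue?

ρ = λ/μ = 7.5/11.5 = 0.65217
P(N ≥ n) = ρⁿ
P(N ≥ 2) = 0.65217^2
P(N ≥ 2) = 0.4253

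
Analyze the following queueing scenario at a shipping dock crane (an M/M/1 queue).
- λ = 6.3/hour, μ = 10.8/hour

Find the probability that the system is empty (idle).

ρ = λ/μ = 6.3/10.8 = 0.5833
P(0) = 1 - ρ = 1 - 0.5833 = 0.4167
The server is idle 41.67% of the time.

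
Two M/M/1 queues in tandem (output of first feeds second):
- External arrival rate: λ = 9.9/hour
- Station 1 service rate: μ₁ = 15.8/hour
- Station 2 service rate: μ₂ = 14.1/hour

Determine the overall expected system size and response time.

By Jackson's theorem, each station behaves as independent M/M/1.
Station 1: ρ₁ = 9.9/15.8 = 0.6266, L₁ = ρ₁/(1-ρ₁) = λ/(μ₁-λ) = 9.9/5.90 = 1.6780
Station 2: ρ₂ = 9.9/14.1 = 0.7021, L₂ = ρ₂/(1-ρ₂) = λ/(μ₂-λ) = 9.9/4.20 = 2.3571
Total: L = L₁ + L₂ = 1.6780 + 2.3571 = 4.0351
W = L/λ = 4.0351/9.9 = 0.4076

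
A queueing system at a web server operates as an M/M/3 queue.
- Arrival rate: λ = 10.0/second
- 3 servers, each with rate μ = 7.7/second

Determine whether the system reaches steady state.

Stability requires ρ = λ/(cμ) < 1
ρ = 10.0/(3 × 7.7) = 10.0/23.10 = 0.4329
Since 0.4329 < 1, the system is STABLE.
The servers are busy 43.29% of the time.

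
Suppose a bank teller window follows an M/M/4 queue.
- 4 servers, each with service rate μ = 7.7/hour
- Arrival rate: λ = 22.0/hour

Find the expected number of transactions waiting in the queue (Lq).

Traffic intensity: ρ = λ/(cμ) = 22.0/(4×7.7) = 0.7143
Since ρ = 0.7143 < 1, system is stable.
Offered load a = λ/μ = cρ = 22.0/7.7 = 2.8571
P₀ = [ Σₙ₌₀^3 aⁿ/n! + a^4/(4!(1-ρ)) ]⁻¹
Σ = a^0/0! + a^1/1! + a^2/2! + a^3/3! = 1.0000 + 2.8571 + 4.0816 + 3.8873 = 11.8260
a^4/(4!(1-ρ)) = 66.6389/(24 × 0.285714) = 9.7182
P₀ = 1/(11.8260 + 9.7182) = 0.04642
Lq = P₀·a^4·ρ / (4!(1-ρ)²) = 0.046416 × 66.6389 × 0.71429 / (24 × 0.081633) = 1.1277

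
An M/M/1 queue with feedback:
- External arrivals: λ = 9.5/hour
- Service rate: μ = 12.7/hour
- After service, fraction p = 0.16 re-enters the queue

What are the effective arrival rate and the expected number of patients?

Effective arrival rate: λ_eff = λ/(1-p) = 9.5/(1-0.16) = 9.5/0.84 = 11.309524
ρ = λ_eff/μ = 11.309524/12.7 = 0.890514
L = ρ/(1-ρ) = 0.890514/(1-0.890514) = 8.1336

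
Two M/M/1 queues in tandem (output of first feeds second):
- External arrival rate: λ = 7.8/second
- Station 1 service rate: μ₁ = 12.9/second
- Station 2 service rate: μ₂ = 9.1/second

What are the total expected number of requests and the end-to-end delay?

By Jackson's theorem, each station behaves as independent M/M/1.
Station 1: ρ₁ = 7.8/12.9 = 0.6047, L₁ = ρ₁/(1-ρ₁) = λ/(μ₁-λ) = 7.8/5.10 = 1.5294
Station 2: ρ₂ = 7.8/9.1 = 0.8571, L₂ = ρ₂/(1-ρ₂) = λ/(μ₂-λ) = 7.8/1.30 = 6.0000
Total: L = L₁ + L₂ = 1.5294 + 6.0000 = 7.5294
W = L/λ = 7.5294/7.8 = 0.9653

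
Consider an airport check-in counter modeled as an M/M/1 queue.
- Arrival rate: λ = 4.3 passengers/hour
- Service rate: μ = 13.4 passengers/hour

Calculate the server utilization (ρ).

Server utilization: ρ = λ/μ
ρ = 4.3/13.4 = 0.3209
The server is busy 32.09% of the time.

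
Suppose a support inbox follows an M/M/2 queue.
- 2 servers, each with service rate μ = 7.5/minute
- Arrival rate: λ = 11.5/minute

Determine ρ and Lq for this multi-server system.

Traffic intensity: ρ = λ/(cμ) = 11.5/(2×7.5) = 0.7667
Since ρ = 0.7667 < 1, system is stable.
Offered load a = λ/μ = cρ = 11.5/7.5 = 1.5333
P₀ = [ Σₙ₌₀^1 aⁿ/n! + a^2/(2!(1-ρ)) ]⁻¹
Σ = a^0/0! + a^1/1! = 1.0000 + 1.5333 = 2.5333
a^2/(2!(1-ρ)) = 2.3511/(2 × 0.23333) = 5.0381
P₀ = 1/(2.5333 + 5.0381) = 0.1321
Lq = P₀·a^2·ρ / (2!(1-ρ)²) = 0.132075 × 2.35111 × 0.766667 / (2 × 0.0544444) = 2.1863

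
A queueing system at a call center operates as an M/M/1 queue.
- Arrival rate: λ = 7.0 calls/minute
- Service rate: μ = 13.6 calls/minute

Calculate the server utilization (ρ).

Server utilization: ρ = λ/μ
ρ = 7.0/13.6 = 0.5147
The server is busy 51.47% of the time.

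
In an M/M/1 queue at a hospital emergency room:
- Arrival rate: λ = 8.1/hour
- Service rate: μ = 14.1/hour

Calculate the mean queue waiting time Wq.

First, compute utilization: ρ = λ/μ = 8.1/14.1 = 0.5745
For M/M/1: Wq = λ/(μ(μ-λ))
Wq = 8.1/(14.1 × (14.1-8.1))
Wq = 8.1/(14.1 × 6.00)
Wq = 0.09574 hours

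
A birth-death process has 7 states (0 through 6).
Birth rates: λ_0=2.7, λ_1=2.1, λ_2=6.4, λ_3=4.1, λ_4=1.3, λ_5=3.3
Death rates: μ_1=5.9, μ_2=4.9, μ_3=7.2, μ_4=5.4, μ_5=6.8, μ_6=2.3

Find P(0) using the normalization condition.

Ratios P(n)/P(0) = (λ₀···λₙ₋₁)/(μ₁···μₙ):
P(1)/P(0) = (2.7)/(5.9) = 0.45763
P(2)/P(0) = (2.7×2.1)/(5.9×4.9) = 0.19613
P(3)/P(0) = (2.7×2.1×6.4)/(5.9×4.9×7.2) = 0.17433
P(4)/P(0) = (2.7×2.1×6.4×4.1)/(5.9×4.9×7.2×5.4) = 0.13236
P(5)/P(0) = (2.7×2.1×6.4×4.1×1.3)/(5.9×4.9×7.2×5.4×6.8) = 0.025305
P(6)/P(0) = (2.7×2.1×6.4×4.1×1.3×3.3)/(5.9×4.9×7.2×5.4×6.8×2.3) = 0.036307

Normalization: ∑ P(n) = 1
P(0) × (1.0000 + 0.45763 + 0.19613 + 0.17433 + 0.13236 + 0.025305 + 0.036307) = 1
P(0) × 2.0221 = 1
P(0) = 1/2.0221 = 0.4945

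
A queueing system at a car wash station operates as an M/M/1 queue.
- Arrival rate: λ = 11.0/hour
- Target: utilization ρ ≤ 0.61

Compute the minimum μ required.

ρ = λ/μ, so μ = λ/ρ
μ ≥ 11.0/0.61 = 18.0328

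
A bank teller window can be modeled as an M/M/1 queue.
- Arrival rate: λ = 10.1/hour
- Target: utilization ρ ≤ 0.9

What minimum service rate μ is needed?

ρ = λ/μ, so μ = λ/ρ
μ ≥ 10.1/0.9 = 11.2222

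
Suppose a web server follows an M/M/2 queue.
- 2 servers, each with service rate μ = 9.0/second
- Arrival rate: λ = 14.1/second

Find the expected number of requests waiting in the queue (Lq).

Traffic intensity: ρ = λ/(cμ) = 14.1/(2×9.0) = 0.7833
Since ρ = 0.7833 < 1, system is stable.
Offered load a = λ/μ = cρ = 14.1/9.0 = 1.5667
P₀ = [ Σₙ₌₀^1 aⁿ/n! + a^2/(2!(1-ρ)) ]⁻¹
Σ = a^0/0! + a^1/1! = 1.0000 + 1.5667 = 2.5667
a^2/(2!(1-ρ)) = 2.45444/(2 × 0.216667) = 5.6641
P₀ = 1/(2.5667 + 5.6641) = 0.1215
Lq = P₀·a^2·ρ / (2!(1-ρ)²) = 0.12150 × 2.4544 × 0.78333 / (2 × 0.046944) = 2.4880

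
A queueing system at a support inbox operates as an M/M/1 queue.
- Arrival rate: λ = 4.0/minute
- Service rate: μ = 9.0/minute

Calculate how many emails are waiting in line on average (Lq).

ρ = λ/μ = 4.0/9.0 = 0.4444
For M/M/1: Lq = λ²/(μ(μ-λ))
Lq = 16.00/(9.0 × 5.00)
Lq = 0.3556 emails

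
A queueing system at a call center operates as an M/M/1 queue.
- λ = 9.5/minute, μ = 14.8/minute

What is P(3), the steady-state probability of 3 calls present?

ρ = λ/μ = 9.5/14.8 = 0.6419
P(n) = (1-ρ)ρⁿ
P(3) = (1-0.6419) × 0.6419^3
P(3) = 0.35810 × 0.26449
P(3) = 0.09471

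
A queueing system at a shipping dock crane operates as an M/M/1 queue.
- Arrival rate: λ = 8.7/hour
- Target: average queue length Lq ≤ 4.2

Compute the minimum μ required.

For M/M/1: Lq = λ²/(μ(μ-λ))
Need Lq ≤ 4.2, i.e. μ(μ-λ) ≥ λ²/4.2
μ² - 8.7μ - 75.69/4.2 ≥ 0  →  μ² - 8.7μ - 18.02143 ≥ 0
Quadratic formula (positive root): μ = [λ + √(λ² + 4×18.02143)]/2
Discriminant: 75.69 + 4×18.02143 = 147.7757, √147.7757 = 12.156303
μ ≥ (8.7 + 12.156303)/2 = 10.4282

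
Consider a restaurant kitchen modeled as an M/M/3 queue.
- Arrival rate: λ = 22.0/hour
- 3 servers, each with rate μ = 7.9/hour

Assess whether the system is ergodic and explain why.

Stability requires ρ = λ/(cμ) < 1
ρ = 22.0/(3 × 7.9) = 22.0/23.70 = 0.9283
Since 0.9283 < 1, the system is STABLE.
The servers are busy 92.83% of the time.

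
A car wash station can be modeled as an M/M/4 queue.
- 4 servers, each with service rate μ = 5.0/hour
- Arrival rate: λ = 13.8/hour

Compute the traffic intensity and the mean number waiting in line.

Traffic intensity: ρ = λ/(cμ) = 13.8/(4×5.0) = 0.6900
Since ρ = 0.6900 < 1, system is stable.
Offered load a = λ/μ = cρ = 13.8/5.0 = 2.7600
P₀ = [ Σₙ₌₀^3 aⁿ/n! + a^4/(4!(1-ρ)) ]⁻¹
Σ = a^0/0! + a^1/1! + a^2/2! + a^3/3! = 1.0000 + 2.7600 + 3.8088 + 3.5041 = 11.0729
a^4/(4!(1-ρ)) = 58.0278/(24 × 0.3100) = 7.7994
P₀ = 1/(11.0729 + 7.7994) = 0.05299
Lq = P₀·a^4·ρ / (4!(1-ρ)²) = 0.05299 × 58.0278 × 0.6900 / (24 × 0.09610) = 0.9199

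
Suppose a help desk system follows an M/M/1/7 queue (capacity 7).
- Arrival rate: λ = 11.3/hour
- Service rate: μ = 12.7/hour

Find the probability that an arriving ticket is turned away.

ρ = λ/μ = 11.3/12.7 = 0.889764
P₀ = (1-ρ)/(1-ρ^(K+1)) = (1-0.889764)/(1-0.889764^8) = 0.11024/0.60718 = 0.1816
P_K = P₀×ρ^K = 0.18156 × 0.889764^7 = 0.18156 × 0.44149 = 0.08016
Blocking probability = 8.02%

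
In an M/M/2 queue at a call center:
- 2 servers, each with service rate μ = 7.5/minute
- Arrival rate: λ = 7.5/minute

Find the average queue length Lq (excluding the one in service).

Traffic intensity: ρ = λ/(cμ) = 7.5/(2×7.5) = 0.5000
Since ρ = 0.5000 < 1, system is stable.
Offered load a = λ/μ = cρ = 7.5/7.5 = 1.0000
P₀ = [ Σₙ₌₀^1 aⁿ/n! + a^2/(2!(1-ρ)) ]⁻¹
Σ = a^0/0! + a^1/1! = 1.0000 + 1.0000 = 2.0000
a^2/(2!(1-ρ)) = 1.0000/(2 × 0.5000) = 1.0000
P₀ = 1/(2.0000 + 1.0000) = 0.3333
Lq = P₀·a^2·ρ / (2!(1-ρ)²) = 0.3333 × 1.0000 × 0.5000 / (2 × 0.2500) = 0.3333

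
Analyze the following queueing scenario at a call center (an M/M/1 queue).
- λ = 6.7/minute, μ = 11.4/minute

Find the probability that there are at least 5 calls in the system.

ρ = λ/μ = 6.7/11.4 = 0.58772
P(N ≥ n) = ρⁿ
P(N ≥ 5) = 0.58772^5
P(N ≥ 5) = 0.07012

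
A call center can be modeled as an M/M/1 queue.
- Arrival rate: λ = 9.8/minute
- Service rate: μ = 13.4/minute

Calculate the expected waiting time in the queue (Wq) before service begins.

First, compute utilization: ρ = λ/μ = 9.8/13.4 = 0.7313
For M/M/1: Wq = λ/(μ(μ-λ))
Wq = 9.8/(13.4 × (13.4-9.8))
Wq = 9.8/(13.4 × 3.60)
Wq = 0.2032 minutes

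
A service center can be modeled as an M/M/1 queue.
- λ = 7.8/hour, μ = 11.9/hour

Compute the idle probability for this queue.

ρ = λ/μ = 7.8/11.9 = 0.6555
P(0) = 1 - ρ = 1 - 0.6555 = 0.3445
The server is idle 34.45% of the time.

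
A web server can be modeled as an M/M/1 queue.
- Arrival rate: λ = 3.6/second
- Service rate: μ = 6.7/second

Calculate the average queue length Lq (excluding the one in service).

ρ = λ/μ = 3.6/6.7 = 0.5373
For M/M/1: Lq = λ²/(μ(μ-λ))
Lq = 12.96/(6.7 × 3.10)
Lq = 0.6240 requests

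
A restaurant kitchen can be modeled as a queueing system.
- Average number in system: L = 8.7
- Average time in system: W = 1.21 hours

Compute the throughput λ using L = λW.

Little's Law: L = λW, so λ = L/W
λ = 8.7/1.21 = 7.1901 orders/hour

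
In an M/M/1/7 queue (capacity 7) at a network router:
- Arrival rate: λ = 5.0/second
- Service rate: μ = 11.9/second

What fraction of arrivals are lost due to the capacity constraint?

ρ = λ/μ = 5.0/11.9 = 0.4202
P₀ = (1-ρ)/(1-ρ^(K+1)) = (1-0.4202)/(1-0.4202^8) = 0.5798/0.9990 = 0.5804
P_K = P₀×ρ^K = 0.5804 × 0.4202^7 = 0.5804 × 0.002313 = 0.001342
Blocking probability = 0.13%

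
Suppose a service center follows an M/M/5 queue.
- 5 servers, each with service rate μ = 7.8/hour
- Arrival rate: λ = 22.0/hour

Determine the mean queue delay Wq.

Traffic intensity: ρ = λ/(cμ) = 22.0/(5×7.8) = 0.5641
Since ρ = 0.5641 < 1, system is stable.
Offered load a = λ/μ = cρ = 22.0/7.8 = 2.8205
P₀ = [ Σₙ₌₀^4 aⁿ/n! + a^5/(5!(1-ρ)) ]⁻¹
Σ = a^0/0! + a^1/1! + a^2/2! + a^3/3! + a^4/4! = 1.00000 + 2.82051 + 3.97765 + 3.73967 + 2.63694 = 14.1748
a^5/(5!(1-ρ)) = 178.5009/(120 × 0.4359) = 3.4125
P₀ = 1/(14.1748 + 3.4125) = 0.05686
Lq = P₀·a^5·ρ / (5!(1-ρ)²) = 0.05686 × 178.5009 × 0.5641 / (120 × 0.1900) = 0.2511
Wq = Lq/λ = 0.2511/22.0 = 0.01141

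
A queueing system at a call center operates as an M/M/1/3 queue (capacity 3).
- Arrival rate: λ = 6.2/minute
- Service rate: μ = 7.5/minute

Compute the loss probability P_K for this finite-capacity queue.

ρ = λ/μ = 6.2/7.5 = 0.8267
P₀ = (1-ρ)/(1-ρ^(K+1)) = (1-0.8267)/(1-0.8267^4) = 0.1733/0.5329 = 0.3252
P_K = P₀×ρ^K = 0.3252 × 0.8267^3 = 0.3252 × 0.5650 = 0.1837
Blocking probability = 18.37%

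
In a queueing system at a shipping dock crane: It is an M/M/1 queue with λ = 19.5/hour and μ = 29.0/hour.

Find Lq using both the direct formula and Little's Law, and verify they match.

Method 1 (direct): Lq = λ²/(μ(μ-λ)) = 380.25/(29.0 × 9.50) = 1.3802

Method 2 (Little's Law):
W = 1/(μ-λ) = 1/9.50 = 0.10526
Wq = W - 1/μ = 0.10526 - 0.034483 = 0.07078
Lq = λWq = 19.5 × 0.07078 = 1.3802 ✔ (matches Method 1)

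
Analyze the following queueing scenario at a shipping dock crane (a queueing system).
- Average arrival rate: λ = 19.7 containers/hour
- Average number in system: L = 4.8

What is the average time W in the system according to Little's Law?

Little's Law: L = λW, so W = L/λ
W = 4.8/19.7 = 0.2437 hours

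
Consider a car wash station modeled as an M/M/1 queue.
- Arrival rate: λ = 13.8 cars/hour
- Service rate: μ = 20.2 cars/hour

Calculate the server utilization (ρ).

Server utilization: ρ = λ/μ
ρ = 13.8/20.2 = 0.6832
The server is busy 68.32% of the time.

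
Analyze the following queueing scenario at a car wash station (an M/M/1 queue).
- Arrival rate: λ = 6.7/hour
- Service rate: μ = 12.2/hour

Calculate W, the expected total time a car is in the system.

First, compute utilization: ρ = λ/μ = 6.7/12.2 = 0.5492
For M/M/1: W = 1/(μ-λ)
W = 1/(12.2-6.7) = 1/5.50
W = 0.1818 hours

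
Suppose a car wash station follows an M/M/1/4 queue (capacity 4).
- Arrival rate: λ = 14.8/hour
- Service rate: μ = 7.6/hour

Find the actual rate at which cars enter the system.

ρ = λ/μ = 14.8/7.6 = 1.9474
P₀ = (1-ρ)/(1-ρ^(K+1)) = (1-1.9474)/(1-1.9474^5) = -0.9474/-27.0076 = 0.03508
P_K = P₀×ρ^K = 0.03508 × 1.9474^4 = 0.03508 × 14.3820 = 0.5045
λ_eff = λ(1-P_K) = 14.8 × (1 - 0.5045) = 14.8 × 0.4955 = 7.3334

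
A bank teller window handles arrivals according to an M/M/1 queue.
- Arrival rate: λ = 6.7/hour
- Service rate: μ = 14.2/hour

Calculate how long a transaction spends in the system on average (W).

First, compute utilization: ρ = λ/μ = 6.7/14.2 = 0.4718
For M/M/1: W = 1/(μ-λ)
W = 1/(14.2-6.7) = 1/7.50
W = 0.1333 hours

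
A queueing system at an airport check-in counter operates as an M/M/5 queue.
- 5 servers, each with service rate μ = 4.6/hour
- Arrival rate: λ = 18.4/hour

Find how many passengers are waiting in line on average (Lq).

Traffic intensity: ρ = λ/(cμ) = 18.4/(5×4.6) = 0.8000
Since ρ = 0.8000 < 1, system is stable.
Offered load a = λ/μ = cρ = 18.4/4.6 = 4.0000
P₀ = [ Σₙ₌₀^4 aⁿ/n! + a^5/(5!(1-ρ)) ]⁻¹
Σ = a^0/0! + a^1/1! + a^2/2! + a^3/3! + a^4/4! = 1.000000 + 4.000000 + 8.000000 + 10.66667 + 10.66667 = 34.3333
a^5/(5!(1-ρ)) = 1024.0000/(120 × 0.2000) = 42.6667
P₀ = 1/(34.3333 + 42.6667) = 0.01299
Lq = P₀·a^5·ρ / (5!(1-ρ)²) = 0.012987013 × 1024.0000 × 0.80000000 / (120 × 0.040000000) = 2.2165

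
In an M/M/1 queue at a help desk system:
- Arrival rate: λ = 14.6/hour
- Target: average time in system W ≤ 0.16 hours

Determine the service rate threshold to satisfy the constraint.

For M/M/1: W = 1/(μ-λ)
Need W ≤ 0.16, so 1/(μ-λ) ≤ 0.16
μ - λ ≥ 1/0.16 = 6.2500
μ ≥ 14.6 + 6.2500 = 20.8500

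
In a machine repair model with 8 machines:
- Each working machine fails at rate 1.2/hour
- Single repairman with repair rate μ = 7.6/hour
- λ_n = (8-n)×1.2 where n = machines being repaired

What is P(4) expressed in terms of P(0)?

P(4)/P(0) = ∏_{i=0}^{4-1} λ_i/μ_{i+1}
= (8-0)×1.2/7.6 × (8-1)×1.2/7.6 × (8-2)×1.2/7.6 × (8-3)×1.2/7.6
= 1.0442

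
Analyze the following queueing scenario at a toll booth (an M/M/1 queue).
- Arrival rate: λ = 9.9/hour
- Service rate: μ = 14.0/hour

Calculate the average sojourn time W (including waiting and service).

First, compute utilization: ρ = λ/μ = 9.9/14.0 = 0.7071
For M/M/1: W = 1/(μ-λ)
W = 1/(14.0-9.9) = 1/4.10
W = 0.2439 hours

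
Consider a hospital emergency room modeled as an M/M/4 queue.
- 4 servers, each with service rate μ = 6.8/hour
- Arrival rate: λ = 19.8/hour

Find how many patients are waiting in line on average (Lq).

Traffic intensity: ρ = λ/(cμ) = 19.8/(4×6.8) = 0.7279
Since ρ = 0.7279 < 1, system is stable.
Offered load a = λ/μ = cρ = 19.8/6.8 = 2.9118
P₀ = [ Σₙ₌₀^3 aⁿ/n! + a^4/(4!(1-ρ)) ]⁻¹
Σ = a^0/0! + a^1/1! + a^2/2! + a^3/3! = 1.0000 + 2.9118 + 4.2392 + 4.1145 = 12.2655
a^4/(4!(1-ρ)) = 71.8828/(24 × 0.272059) = 11.0091
P₀ = 1/(12.2655 + 11.0091) = 0.04297
Lq = P₀·a^4·ρ / (4!(1-ρ)²) = 0.04297 × 71.8828 × 0.7279 / (24 × 0.07402) = 1.2656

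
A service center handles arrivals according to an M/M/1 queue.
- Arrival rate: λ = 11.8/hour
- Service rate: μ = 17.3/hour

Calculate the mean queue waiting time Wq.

First, compute utilization: ρ = λ/μ = 11.8/17.3 = 0.6821
For M/M/1: Wq = λ/(μ(μ-λ))
Wq = 11.8/(17.3 × (17.3-11.8))
Wq = 11.8/(17.3 × 5.50)
Wq = 0.1240 hours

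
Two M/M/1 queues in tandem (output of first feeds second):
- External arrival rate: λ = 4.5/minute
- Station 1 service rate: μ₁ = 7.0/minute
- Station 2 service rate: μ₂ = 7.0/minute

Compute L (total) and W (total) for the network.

By Jackson's theorem, each station behaves as independent M/M/1.
Station 1: ρ₁ = 4.5/7.0 = 0.6429, L₁ = ρ₁/(1-ρ₁) = λ/(μ₁-λ) = 4.5/2.50 = 1.8000
Station 2: ρ₂ = 4.5/7.0 = 0.6429, L₂ = ρ₂/(1-ρ₂) = λ/(μ₂-λ) = 4.5/2.50 = 1.8000
Total: L = L₁ + L₂ = 1.8000 + 1.8000 = 3.6000
W = L/λ = 3.6000/4.5 = 0.8000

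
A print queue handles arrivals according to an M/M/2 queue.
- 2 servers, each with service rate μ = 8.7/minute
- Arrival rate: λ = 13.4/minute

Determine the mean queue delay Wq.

Traffic intensity: ρ = λ/(cμ) = 13.4/(2×8.7) = 0.7701
Since ρ = 0.7701 < 1, system is stable.
Offered load a = λ/μ = cρ = 13.4/8.7 = 1.5402
P₀ = [ Σₙ₌₀^1 aⁿ/n! + a^2/(2!(1-ρ)) ]⁻¹
Σ = a^0/0! + a^1/1! = 1.0000 + 1.5402 = 2.5402
a^2/(2!(1-ρ)) = 2.37231/(2 × 0.229885) = 5.1598
P₀ = 1/(2.5402 + 5.1598) = 0.1299
Lq = P₀·a^2·ρ / (2!(1-ρ)²) = 0.12987 × 2.3723 × 0.77011 / (2 × 0.052847) = 2.2448
Wq = Lq/λ = 2.2448/13.4 = 0.1675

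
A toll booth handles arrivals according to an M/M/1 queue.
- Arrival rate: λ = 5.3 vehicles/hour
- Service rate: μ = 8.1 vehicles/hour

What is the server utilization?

Server utilization: ρ = λ/μ
ρ = 5.3/8.1 = 0.6543
The server is busy 65.43% of the time.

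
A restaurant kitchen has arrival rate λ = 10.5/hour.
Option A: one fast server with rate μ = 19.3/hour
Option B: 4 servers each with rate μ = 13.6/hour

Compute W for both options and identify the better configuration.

Option A: single server μ = 19.3 (M/M/1)
  ρ_A = 10.5/19.3 = 0.5440
  W_A = 1/(μ-λ) = 1/(19.3-10.5) = 1/8.80 = 0.1136

Option B: 4 servers μ = 13.6 (M/M/4)
  ρ_B = λ/(cμ) = 10.5/(4×13.6) = 0.1930
  Offered load a = λ/μ = cρ = 10.5/13.6 = 0.7721
  P₀ = [ Σₙ₌₀^3 aⁿ/n! + a^4/(4!(1-ρ)) ]⁻¹
  Σ = a^0/0! + a^1/1! + a^2/2! + a^3/3! = 1.0000 + 0.7721 + 0.2980 + 0.07670 = 2.1468
  a^4/(4!(1-ρ)) = 0.35531/(24 × 0.80699) = 0.01835
  P₀ = 1/(2.1468 + 0.01835) = 0.4619
  Lq = P₀·a^4·ρ / (4!(1-ρ)²) = 0.4619 × 0.3553 × 0.1930 / (24 × 0.6512) = 0.002027
  Wq_B = Lq/λ = 0.002027/10.5 = 0.0001930
  W_B = Wq_B + 1/μ = 0.0001930 + 0.07353 = 0.07372

Since W_B = 0.07372 < W_A = 0.1136, Option B (multiple servers) has the shorter time in system.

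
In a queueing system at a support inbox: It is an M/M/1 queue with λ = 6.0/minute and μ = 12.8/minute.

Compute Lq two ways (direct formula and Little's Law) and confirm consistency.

Method 1 (direct): Lq = λ²/(μ(μ-λ)) = 36.00/(12.8 × 6.80) = 0.4136

Method 2 (Little's Law):
W = 1/(μ-λ) = 1/6.80 = 0.14706
Wq = W - 1/μ = 0.14706 - 0.078125 = 0.06893
Lq = λWq = 6.0 × 0.06893 = 0.4136 ✔ (matches Method 1)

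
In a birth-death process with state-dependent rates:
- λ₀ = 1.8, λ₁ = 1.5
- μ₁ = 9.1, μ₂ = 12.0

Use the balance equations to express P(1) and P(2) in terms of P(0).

Balance equations:
State 0: λ₀P₀ = μ₁P₁ → P₁ = (λ₀/μ₁)P₀ = (1.8/9.1)P₀ = 0.1978P₀
State 1: P₂ = (λ₀λ₁)/(μ₁μ₂)P₀ = (1.8×1.5)/(9.1×12.0)P₀ = 0.02473P₀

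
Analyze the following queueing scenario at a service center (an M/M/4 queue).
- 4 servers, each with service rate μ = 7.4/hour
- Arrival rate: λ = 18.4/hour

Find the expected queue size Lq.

Traffic intensity: ρ = λ/(cμ) = 18.4/(4×7.4) = 0.6216
Since ρ = 0.6216 < 1, system is stable.
Offered load a = λ/μ = cρ = 18.4/7.4 = 2.4865
P₀ = [ Σₙ₌₀^3 aⁿ/n! + a^4/(4!(1-ρ)) ]⁻¹
Σ = a^0/0! + a^1/1! + a^2/2! + a^3/3! = 1.0000 + 2.4865 + 3.0913 + 2.5622 = 9.1400
a^4/(4!(1-ρ)) = 38.2247/(24 × 0.378378) = 4.2093
P₀ = 1/(9.1400 + 4.2093) = 0.07491
Lq = P₀·a^4·ρ / (4!(1-ρ)²) = 0.074911 × 38.2247 × 0.62162 / (24 × 0.14317) = 0.5180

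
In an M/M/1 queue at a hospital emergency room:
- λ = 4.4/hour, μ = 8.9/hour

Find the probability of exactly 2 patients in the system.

ρ = λ/μ = 4.4/8.9 = 0.4944
P(n) = (1-ρ)ρⁿ
P(2) = (1-0.4944) × 0.4944^2
P(2) = 0.5056 × 0.2444
P(2) = 0.1236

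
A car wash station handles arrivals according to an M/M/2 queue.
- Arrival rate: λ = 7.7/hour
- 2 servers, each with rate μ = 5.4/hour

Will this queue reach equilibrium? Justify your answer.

Stability requires ρ = λ/(cμ) < 1
ρ = 7.7/(2 × 5.4) = 7.7/10.80 = 0.7130
Since 0.7130 < 1, the system is STABLE.
The servers are busy 71.30% of the time.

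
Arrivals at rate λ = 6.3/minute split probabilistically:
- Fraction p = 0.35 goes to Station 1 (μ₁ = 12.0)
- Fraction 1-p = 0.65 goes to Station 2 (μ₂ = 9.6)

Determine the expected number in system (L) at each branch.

Effective rates: λ₁ = 6.3×0.35 = 2.205, λ₂ = 6.3×0.65 = 4.095
Station 1: ρ₁ = 2.205/12.0 = 0.18375, L₁ = ρ₁/(1-ρ₁) = 0.18375/(1-0.18375) = 0.2251
Station 2: ρ₂ = 4.095/9.6 = 0.42656, L₂ = ρ₂/(1-ρ₂) = 0.42656/(1-0.42656) = 0.7439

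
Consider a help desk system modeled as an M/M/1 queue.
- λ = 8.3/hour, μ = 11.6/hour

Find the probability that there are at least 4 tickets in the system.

ρ = λ/μ = 8.3/11.6 = 0.7155
P(N ≥ n) = ρⁿ
P(N ≥ 4) = 0.7155^4
P(N ≥ 4) = 0.2621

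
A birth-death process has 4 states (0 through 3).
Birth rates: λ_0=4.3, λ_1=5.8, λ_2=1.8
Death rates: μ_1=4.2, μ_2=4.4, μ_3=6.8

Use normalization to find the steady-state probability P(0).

Ratios P(n)/P(0) = (λ₀···λₙ₋₁)/(μ₁···μₙ):
P(1)/P(0) = (4.3)/(4.2) = 1.0238
P(2)/P(0) = (4.3×5.8)/(4.2×4.4) = 1.3496
P(3)/P(0) = (4.3×5.8×1.8)/(4.2×4.4×6.8) = 0.3572

Normalization: ∑ P(n) = 1
P(0) × (1.0000 + 1.0238 + 1.3496 + 0.3572) = 1
P(0) × 3.7306 = 1
P(0) = 1/3.7306 = 0.2681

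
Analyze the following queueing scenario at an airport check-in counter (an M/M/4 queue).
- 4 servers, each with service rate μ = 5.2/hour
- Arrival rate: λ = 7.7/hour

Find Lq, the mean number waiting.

Traffic intensity: ρ = λ/(cμ) = 7.7/(4×5.2) = 0.3702
Since ρ = 0.3702 < 1, system is stable.
Offered load a = λ/μ = cρ = 7.7/5.2 = 1.4808
P₀ = [ Σₙ₌₀^3 aⁿ/n! + a^4/(4!(1-ρ)) ]⁻¹
Σ = a^0/0! + a^1/1! + a^2/2! + a^3/3! = 1.0000 + 1.4808 + 1.0963 + 0.5411 = 4.1182
a^4/(4!(1-ρ)) = 4.8078/(24 × 0.6298) = 0.3181
P₀ = 1/(4.1182 + 0.3181) = 0.2254
Lq = P₀·a^4·ρ / (4!(1-ρ)²) = 0.2254 × 4.8078 × 0.3702 / (24 × 0.3967) = 0.04214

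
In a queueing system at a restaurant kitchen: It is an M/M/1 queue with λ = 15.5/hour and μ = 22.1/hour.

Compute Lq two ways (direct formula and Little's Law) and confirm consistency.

Method 1 (direct): Lq = λ²/(μ(μ-λ)) = 240.25/(22.1 × 6.60) = 1.6471

Method 2 (Little's Law):
W = 1/(μ-λ) = 1/6.60 = 0.151515
Wq = W - 1/μ = 0.151515 - 0.0452489 = 0.106266
Lq = λWq = 15.5 × 0.106266 = 1.6471 ✔ (matches Method 1)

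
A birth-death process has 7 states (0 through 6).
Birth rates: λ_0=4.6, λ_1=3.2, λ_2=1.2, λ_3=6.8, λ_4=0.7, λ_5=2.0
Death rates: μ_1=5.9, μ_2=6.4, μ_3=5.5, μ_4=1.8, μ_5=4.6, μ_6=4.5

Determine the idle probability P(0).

Ratios P(n)/P(0) = (λ₀···λₙ₋₁)/(μ₁···μₙ):
P(1)/P(0) = (4.6)/(5.9) = 0.7797
P(2)/P(0) = (4.6×3.2)/(5.9×6.4) = 0.3898
P(3)/P(0) = (4.6×3.2×1.2)/(5.9×6.4×5.5) = 0.08505
P(4)/P(0) = (4.6×3.2×1.2×6.8)/(5.9×6.4×5.5×1.8) = 0.3213
P(5)/P(0) = (4.6×3.2×1.2×6.8×0.7)/(5.9×6.4×5.5×1.8×4.6) = 0.04890
P(6)/P(0) = (4.6×3.2×1.2×6.8×0.7×2.0)/(5.9×6.4×5.5×1.8×4.6×4.5) = 0.02173

Normalization: ∑ P(n) = 1
P(0) × (1.0000 + 0.7797 + 0.3898 + 0.08505 + 0.3213 + 0.04890 + 0.02173) = 1
P(0) × 2.6465 = 1
P(0) = 1/2.6465 = 0.3779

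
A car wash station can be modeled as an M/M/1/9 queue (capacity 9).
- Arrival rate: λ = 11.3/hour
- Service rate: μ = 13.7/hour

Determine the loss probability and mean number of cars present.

ρ = λ/μ = 11.3/13.7 = 0.824818
P₀ = (1-ρ)/(1-ρ^(K+1)) = (1-0.824818)/(1-0.824818^10) = 0.1752/0.8543 = 0.2051
P_K = P₀×ρ^K = 0.20507 × 0.824818^9 = 0.20507 × 0.17669 = 0.03623
Blocking probability P_9 = 0.03623 (3.62%)
L = ρ[1 - (K+1)ρ^K + Kρ^(K+1)] / [(1-ρ)(1-ρ^(K+1))]
L = 0.824818 × (1 - 10×0.176695 + 9×0.145741) / ((1 - 0.824818) × (1 - 0.145741)) = 3.0023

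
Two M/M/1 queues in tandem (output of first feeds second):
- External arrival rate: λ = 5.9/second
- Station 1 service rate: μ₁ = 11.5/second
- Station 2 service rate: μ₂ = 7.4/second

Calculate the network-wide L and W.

By Jackson's theorem, each station behaves as independent M/M/1.
Station 1: ρ₁ = 5.9/11.5 = 0.5130, L₁ = ρ₁/(1-ρ₁) = λ/(μ₁-λ) = 5.9/5.60 = 1.0536
Station 2: ρ₂ = 5.9/7.4 = 0.7973, L₂ = ρ₂/(1-ρ₂) = λ/(μ₂-λ) = 5.9/1.50 = 3.9333
Total: L = L₁ + L₂ = 1.0536 + 3.9333 = 4.9869
W = L/λ = 4.9869/5.9 = 0.8452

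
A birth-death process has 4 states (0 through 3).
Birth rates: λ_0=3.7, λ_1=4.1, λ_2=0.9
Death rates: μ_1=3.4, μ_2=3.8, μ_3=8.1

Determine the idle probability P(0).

Ratios P(n)/P(0) = (λ₀···λₙ₋₁)/(μ₁···μₙ):
P(1)/P(0) = (3.7)/(3.4) = 1.0882
P(2)/P(0) = (3.7×4.1)/(3.4×3.8) = 1.1741
P(3)/P(0) = (3.7×4.1×0.9)/(3.4×3.8×8.1) = 0.1305

Normalization: ∑ P(n) = 1
P(0) × (1.0000 + 1.0882 + 1.1741 + 0.1305) = 1
P(0) × 3.3928 = 1
P(0) = 1/3.3928 = 0.2947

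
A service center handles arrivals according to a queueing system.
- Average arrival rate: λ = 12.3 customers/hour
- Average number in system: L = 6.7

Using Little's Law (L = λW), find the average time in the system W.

Little's Law: L = λW, so W = L/λ
W = 6.7/12.3 = 0.5447 hours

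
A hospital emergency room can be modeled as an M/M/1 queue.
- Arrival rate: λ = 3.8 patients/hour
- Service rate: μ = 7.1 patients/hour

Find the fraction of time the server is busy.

Server utilization: ρ = λ/μ
ρ = 3.8/7.1 = 0.5352
The server is busy 53.52% of the time.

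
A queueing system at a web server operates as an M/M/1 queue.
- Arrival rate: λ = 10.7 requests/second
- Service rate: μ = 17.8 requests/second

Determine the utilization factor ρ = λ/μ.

Server utilization: ρ = λ/μ
ρ = 10.7/17.8 = 0.6011
The server is busy 60.11% of the time.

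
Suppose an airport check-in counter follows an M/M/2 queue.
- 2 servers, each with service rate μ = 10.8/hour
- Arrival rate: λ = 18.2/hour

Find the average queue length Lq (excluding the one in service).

Traffic intensity: ρ = λ/(cμ) = 18.2/(2×10.8) = 0.8426
Since ρ = 0.8426 < 1, system is stable.
Offered load a = λ/μ = cρ = 18.2/10.8 = 1.6852
P₀ = [ Σₙ₌₀^1 aⁿ/n! + a^2/(2!(1-ρ)) ]⁻¹
Σ = a^0/0! + a^1/1! = 1.0000 + 1.6852 = 2.6852
a^2/(2!(1-ρ)) = 2.83985/(2 × 0.157407) = 9.0207
P₀ = 1/(2.6852 + 9.0207) = 0.08543
Lq = P₀·a^2·ρ / (2!(1-ρ)²) = 0.085427 × 2.8398 × 0.84259 / (2 × 0.024777) = 4.1250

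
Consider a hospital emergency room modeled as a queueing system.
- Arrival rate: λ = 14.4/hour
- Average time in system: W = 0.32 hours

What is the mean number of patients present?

Little's Law: L = λW
L = 14.4 × 0.32 = 4.6080 patients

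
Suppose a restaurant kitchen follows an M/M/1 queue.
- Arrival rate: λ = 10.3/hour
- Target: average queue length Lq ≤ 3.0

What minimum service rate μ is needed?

For M/M/1: Lq = λ²/(μ(μ-λ))
Need Lq ≤ 3.0, i.e. μ(μ-λ) ≥ λ²/3.0
μ² - 10.3μ - 106.09/3.0 ≥ 0  →  μ² - 10.3μ - 35.36333 ≥ 0
Quadratic formula (positive root): μ = [λ + √(λ² + 4×35.36333)]/2
Discriminant: 106.09 + 4×35.36333 = 247.5433, √247.5433 = 15.7335
μ ≥ (10.3 + 15.7335)/2 = 13.0168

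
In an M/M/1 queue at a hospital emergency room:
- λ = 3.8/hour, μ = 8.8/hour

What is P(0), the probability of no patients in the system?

ρ = λ/μ = 3.8/8.8 = 0.4318
P(0) = 1 - ρ = 1 - 0.4318 = 0.5682
The server is idle 56.82% of the time.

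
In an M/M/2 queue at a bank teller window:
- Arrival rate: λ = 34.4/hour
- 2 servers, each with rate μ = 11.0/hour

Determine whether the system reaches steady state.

Stability requires ρ = λ/(cμ) < 1
ρ = 34.4/(2 × 11.0) = 34.4/22.00 = 1.5636
Since 1.5636 ≥ 1, the system is UNSTABLE.
Need c > λ/μ = 34.4/11.0 = 3.13.
Minimum servers needed: c = 4.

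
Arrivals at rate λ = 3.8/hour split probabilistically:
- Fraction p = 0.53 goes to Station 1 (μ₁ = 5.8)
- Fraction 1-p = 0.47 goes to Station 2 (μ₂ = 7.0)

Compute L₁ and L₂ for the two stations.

Effective rates: λ₁ = 3.8×0.53 = 2.014, λ₂ = 3.8×0.47 = 1.786
Station 1: ρ₁ = 2.014/5.8 = 0.34724, L₁ = ρ₁/(1-ρ₁) = 0.34724/(1-0.34724) = 0.5320
Station 2: ρ₂ = 1.786/7.0 = 0.2551, L₂ = ρ₂/(1-ρ₂) = 0.2551/(1-0.2551) = 0.3425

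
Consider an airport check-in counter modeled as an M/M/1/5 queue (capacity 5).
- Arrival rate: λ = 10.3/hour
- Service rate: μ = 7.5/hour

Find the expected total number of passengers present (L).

ρ = λ/μ = 10.3/7.5 = 1.37333
P₀ = (1-ρ)/(1-ρ^(K+1)) = (1-1.37333)/(1-1.37333^6) = -0.3733/-5.7089 = 0.06539
P_K = P₀×ρ^K = 0.065395 × 1.37333^5 = 0.065395 × 4.8851 = 0.3195
L = ρ[1 - (K+1)ρ^K + Kρ^(K+1)] / [(1-ρ)(1-ρ^(K+1))]
L = 1.37333 × (1 - 6×4.88511 + 5×6.70887) / ((1 - 1.37333) × (1 - 6.70887)) = 3.3724 passengers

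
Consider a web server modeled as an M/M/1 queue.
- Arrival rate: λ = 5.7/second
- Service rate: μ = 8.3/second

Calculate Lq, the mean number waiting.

ρ = λ/μ = 5.7/8.3 = 0.6867
For M/M/1: Lq = λ²/(μ(μ-λ))
Lq = 32.49/(8.3 × 2.60)
Lq = 1.5056 requests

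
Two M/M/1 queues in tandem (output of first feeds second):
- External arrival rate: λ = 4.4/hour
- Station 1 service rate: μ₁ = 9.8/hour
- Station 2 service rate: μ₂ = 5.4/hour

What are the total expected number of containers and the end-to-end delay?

By Jackson's theorem, each station behaves as independent M/M/1.
Station 1: ρ₁ = 4.4/9.8 = 0.4490, L₁ = ρ₁/(1-ρ₁) = λ/(μ₁-λ) = 4.4/5.40 = 0.8148
Station 2: ρ₂ = 4.4/5.4 = 0.8148, L₂ = ρ₂/(1-ρ₂) = λ/(μ₂-λ) = 4.4/1.00 = 4.4000
Total: L = L₁ + L₂ = 0.8148 + 4.4000 = 5.2148
W = L/λ = 5.2148/4.4 = 1.1852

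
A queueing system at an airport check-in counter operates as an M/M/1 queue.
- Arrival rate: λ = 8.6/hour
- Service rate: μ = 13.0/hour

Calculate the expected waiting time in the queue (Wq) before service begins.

First, compute utilization: ρ = λ/μ = 8.6/13.0 = 0.6615
For M/M/1: Wq = λ/(μ(μ-λ))
Wq = 8.6/(13.0 × (13.0-8.6))
Wq = 8.6/(13.0 × 4.40)
Wq = 0.1503 hours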